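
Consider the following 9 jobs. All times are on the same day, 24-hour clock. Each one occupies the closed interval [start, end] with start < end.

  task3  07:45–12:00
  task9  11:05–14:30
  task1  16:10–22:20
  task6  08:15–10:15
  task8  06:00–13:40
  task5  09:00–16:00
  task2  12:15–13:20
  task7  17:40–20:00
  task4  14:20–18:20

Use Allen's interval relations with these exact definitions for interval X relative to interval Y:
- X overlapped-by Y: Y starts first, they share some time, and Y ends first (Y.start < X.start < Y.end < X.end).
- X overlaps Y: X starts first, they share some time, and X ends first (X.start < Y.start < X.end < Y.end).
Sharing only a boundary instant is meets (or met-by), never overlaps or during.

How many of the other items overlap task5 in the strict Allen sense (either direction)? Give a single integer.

Target task5 = [09:00, 16:00].
task1 [16:10, 22:20] → after → no.
task2 [12:15, 13:20] → during → no.
task3 [07:45, 12:00] → overlaps → counts.
task4 [14:20, 18:20] → overlapped-by → counts.
task6 [08:15, 10:15] → overlaps → counts.
task7 [17:40, 20:00] → after → no.
task8 [06:00, 13:40] → overlaps → counts.
task9 [11:05, 14:30] → during → no.
Total: 4.

4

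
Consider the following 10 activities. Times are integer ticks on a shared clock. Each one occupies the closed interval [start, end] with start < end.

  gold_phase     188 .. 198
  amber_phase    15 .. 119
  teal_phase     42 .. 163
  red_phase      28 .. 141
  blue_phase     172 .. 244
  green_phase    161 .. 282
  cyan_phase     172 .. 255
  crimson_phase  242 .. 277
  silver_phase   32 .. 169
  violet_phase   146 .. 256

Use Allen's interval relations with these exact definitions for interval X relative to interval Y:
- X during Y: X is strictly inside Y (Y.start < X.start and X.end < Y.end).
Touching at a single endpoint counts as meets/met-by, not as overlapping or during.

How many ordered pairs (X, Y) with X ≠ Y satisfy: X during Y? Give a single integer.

Checking all 90 ordered pairs for relation 'during'; matching pairs in alphabetical order:
(blue_phase, green_phase): blue_phase during green_phase ✓
(blue_phase, violet_phase): blue_phase during violet_phase ✓
(crimson_phase, green_phase): crimson_phase during green_phase ✓
(cyan_phase, green_phase): cyan_phase during green_phase ✓
(cyan_phase, violet_phase): cyan_phase during violet_phase ✓
(gold_phase, blue_phase): gold_phase during blue_phase ✓
(gold_phase, cyan_phase): gold_phase during cyan_phase ✓
(gold_phase, green_phase): gold_phase during green_phase ✓
(gold_phase, violet_phase): gold_phase during violet_phase ✓
(teal_phase, silver_phase): teal_phase during silver_phase ✓
Count: 10.

10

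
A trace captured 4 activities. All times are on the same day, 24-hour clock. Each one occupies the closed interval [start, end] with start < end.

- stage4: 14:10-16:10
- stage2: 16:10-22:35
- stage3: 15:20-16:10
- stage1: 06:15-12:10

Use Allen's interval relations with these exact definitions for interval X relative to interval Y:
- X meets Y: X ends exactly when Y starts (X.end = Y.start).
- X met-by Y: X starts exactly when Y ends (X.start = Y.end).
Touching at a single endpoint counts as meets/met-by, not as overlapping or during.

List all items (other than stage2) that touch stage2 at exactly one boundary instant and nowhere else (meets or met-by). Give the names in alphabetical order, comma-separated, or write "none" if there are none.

stage3, stage4

Target stage2 = [16:10, 22:35].
stage1 [06:15, 12:10] → before → no.
stage3 [15:20, 16:10] → meets → yes.
stage4 [14:10, 16:10] → meets → yes.
Result: stage3, stage4.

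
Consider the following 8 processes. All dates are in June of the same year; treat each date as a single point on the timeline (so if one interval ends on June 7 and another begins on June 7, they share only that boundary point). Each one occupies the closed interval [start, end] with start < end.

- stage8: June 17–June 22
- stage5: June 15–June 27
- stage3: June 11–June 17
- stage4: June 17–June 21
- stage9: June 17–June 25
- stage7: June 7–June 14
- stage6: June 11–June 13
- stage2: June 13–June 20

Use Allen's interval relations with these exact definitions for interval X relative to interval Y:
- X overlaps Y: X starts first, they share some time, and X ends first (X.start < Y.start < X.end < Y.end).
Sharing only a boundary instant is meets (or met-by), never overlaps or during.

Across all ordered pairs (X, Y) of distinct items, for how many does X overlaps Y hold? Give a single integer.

8

Checking all 56 ordered pairs for relation 'overlaps'; matching pairs in alphabetical order:
(stage2, stage4): stage2 overlaps stage4 ✓
(stage2, stage5): stage2 overlaps stage5 ✓
(stage2, stage8): stage2 overlaps stage8 ✓
(stage2, stage9): stage2 overlaps stage9 ✓
(stage3, stage2): stage3 overlaps stage2 ✓
(stage3, stage5): stage3 overlaps stage5 ✓
(stage7, stage2): stage7 overlaps stage2 ✓
(stage7, stage3): stage7 overlaps stage3 ✓
Count: 8.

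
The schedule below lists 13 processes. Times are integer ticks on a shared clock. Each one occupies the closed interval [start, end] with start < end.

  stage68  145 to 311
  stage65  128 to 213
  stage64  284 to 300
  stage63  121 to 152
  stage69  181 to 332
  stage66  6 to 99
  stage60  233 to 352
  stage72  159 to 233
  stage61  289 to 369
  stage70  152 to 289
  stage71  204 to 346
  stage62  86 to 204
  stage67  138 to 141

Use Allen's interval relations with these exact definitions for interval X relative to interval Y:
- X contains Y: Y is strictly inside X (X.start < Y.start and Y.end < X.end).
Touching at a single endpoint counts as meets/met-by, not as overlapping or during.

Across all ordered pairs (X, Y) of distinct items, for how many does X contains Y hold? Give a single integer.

Checking all 156 ordered pairs for relation 'contains'; matching pairs in alphabetical order:
(stage60, stage64): stage60 contains stage64 ✓
(stage62, stage63): stage62 contains stage63 ✓
(stage62, stage67): stage62 contains stage67 ✓
(stage63, stage67): stage63 contains stage67 ✓
(stage65, stage67): stage65 contains stage67 ✓
(stage68, stage64): stage68 contains stage64 ✓
(stage68, stage70): stage68 contains stage70 ✓
(stage68, stage72): stage68 contains stage72 ✓
(stage69, stage64): stage69 contains stage64 ✓
(stage70, stage72): stage70 contains stage72 ✓
(stage71, stage64): stage71 contains stage64 ✓
Count: 11.

11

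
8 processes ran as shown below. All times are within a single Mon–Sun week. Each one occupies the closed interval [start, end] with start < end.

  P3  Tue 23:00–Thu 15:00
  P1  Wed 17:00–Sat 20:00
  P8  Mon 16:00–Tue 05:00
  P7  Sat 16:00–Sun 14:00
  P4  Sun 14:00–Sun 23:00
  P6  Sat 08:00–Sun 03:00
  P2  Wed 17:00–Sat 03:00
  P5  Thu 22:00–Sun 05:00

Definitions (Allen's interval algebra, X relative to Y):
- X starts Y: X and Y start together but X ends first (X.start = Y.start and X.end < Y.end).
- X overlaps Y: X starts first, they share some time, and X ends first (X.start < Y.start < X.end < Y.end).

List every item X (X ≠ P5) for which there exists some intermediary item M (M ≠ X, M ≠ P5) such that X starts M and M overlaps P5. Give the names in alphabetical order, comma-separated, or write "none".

Target P5 = [Thu 22:00, Sun 05:00].
Intermediaries M with M overlaps P5: P1, P2.
Via P1 — items with X starts P1: P2.
Via P2 — items with X starts P2: none.
Union: P2.

P2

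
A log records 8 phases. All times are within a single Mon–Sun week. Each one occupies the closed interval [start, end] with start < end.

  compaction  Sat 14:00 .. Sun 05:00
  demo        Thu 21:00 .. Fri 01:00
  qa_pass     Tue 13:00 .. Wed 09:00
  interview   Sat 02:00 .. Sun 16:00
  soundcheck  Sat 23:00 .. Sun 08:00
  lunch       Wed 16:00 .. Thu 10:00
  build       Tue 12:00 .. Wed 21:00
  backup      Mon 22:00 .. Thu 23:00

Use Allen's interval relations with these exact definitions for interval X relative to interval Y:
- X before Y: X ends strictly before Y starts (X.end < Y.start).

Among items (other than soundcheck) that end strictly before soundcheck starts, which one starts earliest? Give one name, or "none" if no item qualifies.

backup

Target soundcheck = [Sat 23:00, Sun 08:00].
backup [Mon 22:00, Thu 23:00] → before → candidate.
build [Tue 12:00, Wed 21:00] → before → candidate.
compaction [Sat 14:00, Sun 05:00] → overlaps → excluded.
demo [Thu 21:00, Fri 01:00] → before → candidate.
interview [Sat 02:00, Sun 16:00] → contains → excluded.
lunch [Wed 16:00, Thu 10:00] → before → candidate.
qa_pass [Tue 13:00, Wed 09:00] → before → candidate.
Among candidates, earliest start is Mon 22:00 → backup.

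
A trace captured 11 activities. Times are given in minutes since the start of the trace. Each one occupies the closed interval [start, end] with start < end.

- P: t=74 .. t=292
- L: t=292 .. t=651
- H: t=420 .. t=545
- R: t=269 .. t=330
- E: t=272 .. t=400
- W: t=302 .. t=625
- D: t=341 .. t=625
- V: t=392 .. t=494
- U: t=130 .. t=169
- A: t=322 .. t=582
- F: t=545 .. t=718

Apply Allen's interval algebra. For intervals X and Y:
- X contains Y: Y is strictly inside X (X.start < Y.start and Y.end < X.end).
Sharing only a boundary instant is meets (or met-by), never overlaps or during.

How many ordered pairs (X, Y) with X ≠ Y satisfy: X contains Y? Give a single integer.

Checking all 110 ordered pairs for relation 'contains'; matching pairs in alphabetical order:
(A, H): A contains H ✓
(A, V): A contains V ✓
(D, H): D contains H ✓
(D, V): D contains V ✓
(L, A): L contains A ✓
(L, D): L contains D ✓
(L, H): L contains H ✓
(L, V): L contains V ✓
(L, W): L contains W ✓
(P, U): P contains U ✓
(W, A): W contains A ✓
(W, H): W contains H ✓
(W, V): W contains V ✓
Count: 13.

13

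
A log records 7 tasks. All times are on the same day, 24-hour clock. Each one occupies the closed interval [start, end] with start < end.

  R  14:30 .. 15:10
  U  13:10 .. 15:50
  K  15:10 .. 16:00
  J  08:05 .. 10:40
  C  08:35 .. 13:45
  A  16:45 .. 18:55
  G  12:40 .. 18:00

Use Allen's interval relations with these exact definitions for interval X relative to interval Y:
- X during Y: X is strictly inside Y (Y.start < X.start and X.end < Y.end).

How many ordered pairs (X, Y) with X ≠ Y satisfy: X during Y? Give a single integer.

4

Checking all 42 ordered pairs for relation 'during'; matching pairs in alphabetical order:
(K, G): K during G ✓
(R, G): R during G ✓
(R, U): R during U ✓
(U, G): U during G ✓
Count: 4.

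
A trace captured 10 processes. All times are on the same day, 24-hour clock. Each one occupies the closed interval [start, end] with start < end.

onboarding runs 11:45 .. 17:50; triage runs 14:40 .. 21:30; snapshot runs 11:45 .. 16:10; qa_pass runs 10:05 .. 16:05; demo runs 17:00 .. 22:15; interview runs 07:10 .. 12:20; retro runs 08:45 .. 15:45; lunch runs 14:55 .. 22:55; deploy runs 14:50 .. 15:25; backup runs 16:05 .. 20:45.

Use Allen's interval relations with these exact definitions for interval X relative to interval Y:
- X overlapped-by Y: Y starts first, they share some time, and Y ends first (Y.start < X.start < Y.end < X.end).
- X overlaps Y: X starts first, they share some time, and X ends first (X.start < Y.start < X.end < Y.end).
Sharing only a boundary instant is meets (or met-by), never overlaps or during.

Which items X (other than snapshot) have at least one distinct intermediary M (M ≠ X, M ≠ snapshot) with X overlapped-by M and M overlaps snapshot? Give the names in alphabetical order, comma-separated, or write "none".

Target snapshot = [11:45, 16:10].
Intermediaries M with M overlaps snapshot: interview, qa_pass, retro.
Via interview — items with X overlapped-by interview: onboarding, qa_pass, retro.
Via qa_pass — items with X overlapped-by qa_pass: lunch, onboarding, triage.
Via retro — items with X overlapped-by retro: lunch, onboarding, qa_pass, triage.
Union: lunch, onboarding, qa_pass, retro, triage.

lunch, onboarding, qa_pass, retro, triage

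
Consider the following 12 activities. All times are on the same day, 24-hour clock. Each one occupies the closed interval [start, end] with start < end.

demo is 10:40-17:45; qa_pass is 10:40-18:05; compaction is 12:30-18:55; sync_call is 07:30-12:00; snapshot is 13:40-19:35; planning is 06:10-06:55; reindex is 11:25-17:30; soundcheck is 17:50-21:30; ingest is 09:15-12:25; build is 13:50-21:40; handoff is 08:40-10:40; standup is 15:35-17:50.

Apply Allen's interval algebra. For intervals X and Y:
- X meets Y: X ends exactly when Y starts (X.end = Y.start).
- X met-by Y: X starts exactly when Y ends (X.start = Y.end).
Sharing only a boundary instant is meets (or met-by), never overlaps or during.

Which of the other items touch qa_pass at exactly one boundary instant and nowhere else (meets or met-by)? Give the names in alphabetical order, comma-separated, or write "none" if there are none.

Target qa_pass = [10:40, 18:05].
build [13:50, 21:40] → overlapped-by → no.
compaction [12:30, 18:55] → overlapped-by → no.
demo [10:40, 17:45] → starts → no.
handoff [08:40, 10:40] → meets → yes.
ingest [09:15, 12:25] → overlaps → no.
planning [06:10, 06:55] → before → no.
reindex [11:25, 17:30] → during → no.
snapshot [13:40, 19:35] → overlapped-by → no.
soundcheck [17:50, 21:30] → overlapped-by → no.
standup [15:35, 17:50] → during → no.
sync_call [07:30, 12:00] → overlaps → no.
Result: handoff.

handoff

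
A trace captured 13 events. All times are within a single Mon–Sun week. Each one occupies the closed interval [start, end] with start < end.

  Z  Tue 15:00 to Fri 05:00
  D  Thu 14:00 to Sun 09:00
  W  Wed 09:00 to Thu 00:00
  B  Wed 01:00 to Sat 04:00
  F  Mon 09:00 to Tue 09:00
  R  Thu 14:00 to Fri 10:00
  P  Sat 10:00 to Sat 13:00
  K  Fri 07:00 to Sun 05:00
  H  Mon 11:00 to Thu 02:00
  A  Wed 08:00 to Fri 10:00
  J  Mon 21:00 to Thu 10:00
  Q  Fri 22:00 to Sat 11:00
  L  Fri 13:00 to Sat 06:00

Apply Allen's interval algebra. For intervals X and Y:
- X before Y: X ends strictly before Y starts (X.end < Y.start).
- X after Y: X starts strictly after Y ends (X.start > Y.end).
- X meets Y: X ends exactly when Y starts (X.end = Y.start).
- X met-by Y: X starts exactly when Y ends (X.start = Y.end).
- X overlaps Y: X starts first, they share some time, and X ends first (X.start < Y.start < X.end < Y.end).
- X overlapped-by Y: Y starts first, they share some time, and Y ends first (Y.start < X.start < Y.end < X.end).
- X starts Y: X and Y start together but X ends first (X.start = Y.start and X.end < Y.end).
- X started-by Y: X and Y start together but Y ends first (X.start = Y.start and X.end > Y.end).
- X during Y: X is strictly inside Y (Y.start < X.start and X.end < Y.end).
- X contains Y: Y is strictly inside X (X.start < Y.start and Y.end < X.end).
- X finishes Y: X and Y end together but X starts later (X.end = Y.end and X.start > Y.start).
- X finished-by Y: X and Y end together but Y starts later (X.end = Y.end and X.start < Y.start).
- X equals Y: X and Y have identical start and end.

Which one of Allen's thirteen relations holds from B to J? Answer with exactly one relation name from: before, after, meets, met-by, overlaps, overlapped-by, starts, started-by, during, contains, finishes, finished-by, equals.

overlapped-by

B = [Wed 01:00, Sat 04:00]; J = [Mon 21:00, Thu 10:00].
Compare endpoints: B.start > J.start, B.start < J.end, B.end > J.start, B.end > J.end.
That pattern is 'overlapped-by'.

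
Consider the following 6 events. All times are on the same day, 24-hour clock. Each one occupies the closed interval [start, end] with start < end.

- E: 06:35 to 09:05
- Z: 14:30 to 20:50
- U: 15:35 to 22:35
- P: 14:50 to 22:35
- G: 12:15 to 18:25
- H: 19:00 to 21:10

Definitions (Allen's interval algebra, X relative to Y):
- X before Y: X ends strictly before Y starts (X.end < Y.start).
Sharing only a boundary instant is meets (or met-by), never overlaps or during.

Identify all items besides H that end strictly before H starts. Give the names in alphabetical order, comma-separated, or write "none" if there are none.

Target H = [19:00, 21:10].
E [06:35, 09:05] → before → yes.
G [12:15, 18:25] → before → yes.
P [14:50, 22:35] → contains → no.
U [15:35, 22:35] → contains → no.
Z [14:30, 20:50] → overlaps → no.
Result: E, G.

E, G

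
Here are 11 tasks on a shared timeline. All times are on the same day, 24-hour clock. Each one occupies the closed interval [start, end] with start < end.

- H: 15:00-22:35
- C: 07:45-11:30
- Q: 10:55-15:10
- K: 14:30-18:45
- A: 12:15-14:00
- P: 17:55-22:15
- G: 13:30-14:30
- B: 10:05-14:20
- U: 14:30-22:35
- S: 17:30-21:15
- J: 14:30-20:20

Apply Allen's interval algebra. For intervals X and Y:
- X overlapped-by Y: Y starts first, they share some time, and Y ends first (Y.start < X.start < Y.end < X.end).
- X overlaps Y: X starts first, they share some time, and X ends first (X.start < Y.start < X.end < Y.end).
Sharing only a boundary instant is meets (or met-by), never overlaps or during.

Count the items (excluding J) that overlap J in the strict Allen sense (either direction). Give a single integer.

Target J = [14:30, 20:20].
A [12:15, 14:00] → before → no.
B [10:05, 14:20] → before → no.
C [07:45, 11:30] → before → no.
G [13:30, 14:30] → meets → no.
H [15:00, 22:35] → overlapped-by → counts.
K [14:30, 18:45] → starts → no.
P [17:55, 22:15] → overlapped-by → counts.
Q [10:55, 15:10] → overlaps → counts.
S [17:30, 21:15] → overlapped-by → counts.
U [14:30, 22:35] → started-by → no.
Total: 4.

4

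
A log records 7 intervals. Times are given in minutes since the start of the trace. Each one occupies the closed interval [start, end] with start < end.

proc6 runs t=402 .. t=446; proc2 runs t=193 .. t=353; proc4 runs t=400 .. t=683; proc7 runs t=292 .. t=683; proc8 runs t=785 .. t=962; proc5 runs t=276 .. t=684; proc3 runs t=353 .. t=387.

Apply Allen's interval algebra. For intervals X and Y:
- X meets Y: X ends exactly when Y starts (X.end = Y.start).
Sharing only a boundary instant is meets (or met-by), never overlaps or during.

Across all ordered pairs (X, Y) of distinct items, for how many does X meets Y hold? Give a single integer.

Checking all 42 ordered pairs for relation 'meets'; matching pairs in alphabetical order:
(proc2, proc3): proc2 meets proc3 ✓
Count: 1.

1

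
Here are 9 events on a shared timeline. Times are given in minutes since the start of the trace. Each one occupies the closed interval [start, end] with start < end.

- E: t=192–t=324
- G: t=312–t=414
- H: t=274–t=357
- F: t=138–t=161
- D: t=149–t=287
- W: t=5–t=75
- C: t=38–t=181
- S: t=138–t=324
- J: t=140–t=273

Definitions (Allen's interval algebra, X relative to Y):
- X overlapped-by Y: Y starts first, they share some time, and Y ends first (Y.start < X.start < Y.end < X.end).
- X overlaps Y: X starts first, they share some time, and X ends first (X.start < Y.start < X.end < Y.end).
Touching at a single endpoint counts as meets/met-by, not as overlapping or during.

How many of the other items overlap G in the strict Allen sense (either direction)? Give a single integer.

Target G = [t=312, t=414].
C [t=38, t=181] → before → no.
D [t=149, t=287] → before → no.
E [t=192, t=324] → overlaps → counts.
F [t=138, t=161] → before → no.
H [t=274, t=357] → overlaps → counts.
J [t=140, t=273] → before → no.
S [t=138, t=324] → overlaps → counts.
W [t=5, t=75] → before → no.
Total: 3.

3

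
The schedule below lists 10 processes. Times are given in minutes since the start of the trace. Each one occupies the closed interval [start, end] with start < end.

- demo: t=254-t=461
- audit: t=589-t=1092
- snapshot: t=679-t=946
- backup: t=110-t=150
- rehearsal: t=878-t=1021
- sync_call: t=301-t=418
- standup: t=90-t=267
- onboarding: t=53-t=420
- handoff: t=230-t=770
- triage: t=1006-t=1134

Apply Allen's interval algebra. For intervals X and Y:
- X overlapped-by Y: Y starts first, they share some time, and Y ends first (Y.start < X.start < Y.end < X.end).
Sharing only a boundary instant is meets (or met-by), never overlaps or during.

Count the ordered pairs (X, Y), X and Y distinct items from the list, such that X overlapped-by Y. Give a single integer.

9

Checking all 90 ordered pairs for relation 'overlapped-by'; matching pairs in alphabetical order:
(audit, handoff): audit overlapped-by handoff ✓
(demo, onboarding): demo overlapped-by onboarding ✓
(demo, standup): demo overlapped-by standup ✓
(handoff, onboarding): handoff overlapped-by onboarding ✓
(handoff, standup): handoff overlapped-by standup ✓
(rehearsal, snapshot): rehearsal overlapped-by snapshot ✓
(snapshot, handoff): snapshot overlapped-by handoff ✓
(triage, audit): triage overlapped-by audit ✓
(triage, rehearsal): triage overlapped-by rehearsal ✓
Count: 9.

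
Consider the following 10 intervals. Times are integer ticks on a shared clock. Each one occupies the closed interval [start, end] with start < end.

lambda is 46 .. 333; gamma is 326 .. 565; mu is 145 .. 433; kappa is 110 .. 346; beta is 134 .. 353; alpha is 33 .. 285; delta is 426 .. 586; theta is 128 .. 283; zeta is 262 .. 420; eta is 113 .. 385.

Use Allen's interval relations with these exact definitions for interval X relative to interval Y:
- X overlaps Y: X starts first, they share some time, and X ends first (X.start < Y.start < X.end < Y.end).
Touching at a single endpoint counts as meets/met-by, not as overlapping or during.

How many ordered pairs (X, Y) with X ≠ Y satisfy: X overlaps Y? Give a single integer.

30

Checking all 90 ordered pairs for relation 'overlaps'; matching pairs in alphabetical order:
(alpha, beta): alpha overlaps beta ✓
(alpha, eta): alpha overlaps eta ✓
(alpha, kappa): alpha overlaps kappa ✓
(alpha, lambda): alpha overlaps lambda ✓
(alpha, mu): alpha overlaps mu ✓
(alpha, zeta): alpha overlaps zeta ✓
(beta, gamma): beta overlaps gamma ✓
(beta, mu): beta overlaps mu ✓
(beta, zeta): beta overlaps zeta ✓
(eta, gamma): eta overlaps gamma ✓
(eta, mu): eta overlaps mu ✓
(eta, zeta): eta overlaps zeta ✓
(gamma, delta): gamma overlaps delta ✓
(kappa, beta): kappa overlaps beta ✓
(kappa, eta): kappa overlaps eta ✓
(kappa, gamma): kappa overlaps gamma ✓
(kappa, mu): kappa overlaps mu ✓
(kappa, zeta): kappa overlaps zeta ✓
(lambda, beta): lambda overlaps beta ✓
(lambda, eta): lambda overlaps eta ✓
(lambda, gamma): lambda overlaps gamma ✓
(lambda, kappa): lambda overlaps kappa ✓
(lambda, mu): lambda overlaps mu ✓
(lambda, zeta): lambda overlaps zeta ✓
... plus 6 further pairs not listed.
Count: 30.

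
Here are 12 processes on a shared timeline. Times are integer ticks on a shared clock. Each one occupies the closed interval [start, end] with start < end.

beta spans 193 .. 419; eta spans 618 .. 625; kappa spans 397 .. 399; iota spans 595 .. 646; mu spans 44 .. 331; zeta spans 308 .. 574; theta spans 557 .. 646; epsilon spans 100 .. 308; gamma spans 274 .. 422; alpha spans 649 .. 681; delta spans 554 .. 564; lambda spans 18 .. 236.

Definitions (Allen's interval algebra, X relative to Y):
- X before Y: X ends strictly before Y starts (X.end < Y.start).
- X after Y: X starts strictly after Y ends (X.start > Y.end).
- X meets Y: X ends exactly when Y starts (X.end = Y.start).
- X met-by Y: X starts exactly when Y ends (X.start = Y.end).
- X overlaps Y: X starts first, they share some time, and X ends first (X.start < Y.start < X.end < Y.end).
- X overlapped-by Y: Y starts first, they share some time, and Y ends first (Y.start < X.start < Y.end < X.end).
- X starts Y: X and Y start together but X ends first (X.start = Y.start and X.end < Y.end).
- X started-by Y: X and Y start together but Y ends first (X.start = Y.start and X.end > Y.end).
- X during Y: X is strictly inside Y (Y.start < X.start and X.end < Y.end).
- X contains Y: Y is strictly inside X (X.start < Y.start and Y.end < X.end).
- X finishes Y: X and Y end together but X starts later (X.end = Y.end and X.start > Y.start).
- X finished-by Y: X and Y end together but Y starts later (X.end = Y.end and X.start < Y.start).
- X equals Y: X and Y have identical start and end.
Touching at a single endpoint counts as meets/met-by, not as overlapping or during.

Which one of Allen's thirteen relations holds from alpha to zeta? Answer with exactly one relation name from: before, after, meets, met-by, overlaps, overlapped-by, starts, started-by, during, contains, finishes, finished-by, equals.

alpha = [649, 681]; zeta = [308, 574].
Compare endpoints: alpha.start > zeta.start, alpha.start > zeta.end, alpha.end > zeta.start, alpha.end > zeta.end.
That pattern is 'after'.

after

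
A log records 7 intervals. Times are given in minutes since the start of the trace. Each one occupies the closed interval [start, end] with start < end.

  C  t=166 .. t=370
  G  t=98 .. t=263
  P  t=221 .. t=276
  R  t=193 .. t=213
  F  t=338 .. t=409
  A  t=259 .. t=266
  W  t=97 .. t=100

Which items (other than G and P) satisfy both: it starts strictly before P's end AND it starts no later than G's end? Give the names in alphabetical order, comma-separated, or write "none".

Conditions: its start is strictly before P's end (X.start < t=276) AND its start is no later than G's end (X.start <= t=263).
A: start t=259 < t=276? ✓; start t=259 <= t=263? ✓ → yes.
C: start t=166 < t=276? ✓; start t=166 <= t=263? ✓ → yes.
F: start t=338 < t=276? ✗; start t=338 <= t=263? ✗ → no.
R: start t=193 < t=276? ✓; start t=193 <= t=263? ✓ → yes.
W: start t=97 < t=276? ✓; start t=97 <= t=263? ✓ → yes.
Result: A, C, R, W.

A, C, R, W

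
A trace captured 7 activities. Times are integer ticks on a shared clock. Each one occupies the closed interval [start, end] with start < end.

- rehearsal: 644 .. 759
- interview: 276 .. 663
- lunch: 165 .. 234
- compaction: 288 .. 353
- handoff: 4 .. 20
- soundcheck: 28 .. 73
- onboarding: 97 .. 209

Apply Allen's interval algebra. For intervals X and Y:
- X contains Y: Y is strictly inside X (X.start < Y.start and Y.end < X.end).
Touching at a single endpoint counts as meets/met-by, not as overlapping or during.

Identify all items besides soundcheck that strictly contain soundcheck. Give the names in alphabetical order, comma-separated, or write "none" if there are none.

Target soundcheck = [28, 73].
compaction [288, 353] → after → no.
handoff [4, 20] → before → no.
interview [276, 663] → after → no.
lunch [165, 234] → after → no.
onboarding [97, 209] → after → no.
rehearsal [644, 759] → after → no.
Result: none.

none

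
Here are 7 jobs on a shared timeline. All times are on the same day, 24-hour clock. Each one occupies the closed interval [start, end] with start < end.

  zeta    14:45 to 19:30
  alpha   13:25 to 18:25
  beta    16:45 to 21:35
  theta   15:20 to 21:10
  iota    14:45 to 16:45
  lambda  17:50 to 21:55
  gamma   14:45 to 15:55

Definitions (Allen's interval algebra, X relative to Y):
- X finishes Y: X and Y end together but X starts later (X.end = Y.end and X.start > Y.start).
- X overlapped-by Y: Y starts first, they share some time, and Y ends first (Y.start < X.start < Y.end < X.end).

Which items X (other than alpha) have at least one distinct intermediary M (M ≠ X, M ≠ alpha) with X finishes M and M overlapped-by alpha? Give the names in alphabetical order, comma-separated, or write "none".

none

Target alpha = [13:25, 18:25].
Intermediaries M with M overlapped-by alpha: beta, lambda, theta, zeta.
Via beta — items with X finishes beta: none.
Via lambda — items with X finishes lambda: none.
Via theta — items with X finishes theta: none.
Via zeta — items with X finishes zeta: none.
Union: none.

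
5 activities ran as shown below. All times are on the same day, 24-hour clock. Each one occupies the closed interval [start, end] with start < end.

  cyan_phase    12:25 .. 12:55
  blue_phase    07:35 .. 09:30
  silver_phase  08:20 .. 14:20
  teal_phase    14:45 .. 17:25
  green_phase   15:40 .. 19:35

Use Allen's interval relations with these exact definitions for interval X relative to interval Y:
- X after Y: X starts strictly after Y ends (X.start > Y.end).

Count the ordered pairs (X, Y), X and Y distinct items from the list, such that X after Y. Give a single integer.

Checking all 20 ordered pairs for relation 'after'; matching pairs in alphabetical order:
(cyan_phase, blue_phase): cyan_phase after blue_phase ✓
(green_phase, blue_phase): green_phase after blue_phase ✓
(green_phase, cyan_phase): green_phase after cyan_phase ✓
(green_phase, silver_phase): green_phase after silver_phase ✓
(teal_phase, blue_phase): teal_phase after blue_phase ✓
(teal_phase, cyan_phase): teal_phase after cyan_phase ✓
(teal_phase, silver_phase): teal_phase after silver_phase ✓
Count: 7.

7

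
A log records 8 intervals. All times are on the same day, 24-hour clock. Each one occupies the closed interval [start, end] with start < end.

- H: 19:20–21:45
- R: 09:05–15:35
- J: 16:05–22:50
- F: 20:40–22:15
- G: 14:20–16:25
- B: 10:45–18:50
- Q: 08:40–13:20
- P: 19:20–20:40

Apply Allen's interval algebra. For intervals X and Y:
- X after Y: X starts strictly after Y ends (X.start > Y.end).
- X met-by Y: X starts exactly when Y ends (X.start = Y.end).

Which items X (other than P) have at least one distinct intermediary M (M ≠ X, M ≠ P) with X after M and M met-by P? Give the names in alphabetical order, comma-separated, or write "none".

none

Target P = [19:20, 20:40].
Intermediaries M with M met-by P: F.
Via F — items with X after F: none.
Union: none.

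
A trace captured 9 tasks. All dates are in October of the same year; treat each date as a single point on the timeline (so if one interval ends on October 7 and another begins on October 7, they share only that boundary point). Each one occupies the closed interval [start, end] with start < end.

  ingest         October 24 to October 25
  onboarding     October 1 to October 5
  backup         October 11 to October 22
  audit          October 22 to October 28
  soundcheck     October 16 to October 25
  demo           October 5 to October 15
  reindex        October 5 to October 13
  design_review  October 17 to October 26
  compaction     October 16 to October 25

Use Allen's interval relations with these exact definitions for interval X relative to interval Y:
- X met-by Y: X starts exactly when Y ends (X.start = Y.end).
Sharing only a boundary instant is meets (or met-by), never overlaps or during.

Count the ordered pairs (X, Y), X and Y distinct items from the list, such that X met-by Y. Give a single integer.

3

Checking all 72 ordered pairs for relation 'met-by'; matching pairs in alphabetical order:
(audit, backup): audit met-by backup ✓
(demo, onboarding): demo met-by onboarding ✓
(reindex, onboarding): reindex met-by onboarding ✓
Count: 3.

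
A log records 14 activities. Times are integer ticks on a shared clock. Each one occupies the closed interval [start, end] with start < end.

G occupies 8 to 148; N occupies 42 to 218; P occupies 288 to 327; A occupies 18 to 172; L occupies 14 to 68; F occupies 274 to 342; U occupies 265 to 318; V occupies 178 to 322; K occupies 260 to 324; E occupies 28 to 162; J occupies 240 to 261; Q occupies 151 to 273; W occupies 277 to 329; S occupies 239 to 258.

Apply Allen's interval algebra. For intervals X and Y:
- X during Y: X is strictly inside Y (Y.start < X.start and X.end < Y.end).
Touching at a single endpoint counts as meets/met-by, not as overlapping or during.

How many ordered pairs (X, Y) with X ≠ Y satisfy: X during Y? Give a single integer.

11

Checking all 182 ordered pairs for relation 'during'; matching pairs in alphabetical order:
(E, A): E during A ✓
(J, Q): J during Q ✓
(J, V): J during V ✓
(L, G): L during G ✓
(P, F): P during F ✓
(P, W): P during W ✓
(S, Q): S during Q ✓
(S, V): S during V ✓
(U, K): U during K ✓
(U, V): U during V ✓
(W, F): W during F ✓
Count: 11.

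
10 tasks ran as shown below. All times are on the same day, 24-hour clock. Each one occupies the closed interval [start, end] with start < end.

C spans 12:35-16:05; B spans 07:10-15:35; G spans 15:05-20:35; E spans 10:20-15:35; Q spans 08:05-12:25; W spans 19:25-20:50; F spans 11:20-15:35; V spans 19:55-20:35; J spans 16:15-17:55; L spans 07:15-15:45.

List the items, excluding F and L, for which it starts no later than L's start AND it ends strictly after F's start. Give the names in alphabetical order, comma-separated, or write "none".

B

Conditions: its start is no later than L's start (X.start <= 07:15) AND its end is strictly after F's start (X.end > 11:20).
B: start 07:10 <= 07:15? ✓; end 15:35 > 11:20? ✓ → yes.
C: start 12:35 <= 07:15? ✗; end 16:05 > 11:20? ✓ → no.
E: start 10:20 <= 07:15? ✗; end 15:35 > 11:20? ✓ → no.
G: start 15:05 <= 07:15? ✗; end 20:35 > 11:20? ✓ → no.
J: start 16:15 <= 07:15? ✗; end 17:55 > 11:20? ✓ → no.
Q: start 08:05 <= 07:15? ✗; end 12:25 > 11:20? ✓ → no.
V: start 19:55 <= 07:15? ✗; end 20:35 > 11:20? ✓ → no.
W: start 19:25 <= 07:15? ✗; end 20:50 > 11:20? ✓ → no.
Result: B.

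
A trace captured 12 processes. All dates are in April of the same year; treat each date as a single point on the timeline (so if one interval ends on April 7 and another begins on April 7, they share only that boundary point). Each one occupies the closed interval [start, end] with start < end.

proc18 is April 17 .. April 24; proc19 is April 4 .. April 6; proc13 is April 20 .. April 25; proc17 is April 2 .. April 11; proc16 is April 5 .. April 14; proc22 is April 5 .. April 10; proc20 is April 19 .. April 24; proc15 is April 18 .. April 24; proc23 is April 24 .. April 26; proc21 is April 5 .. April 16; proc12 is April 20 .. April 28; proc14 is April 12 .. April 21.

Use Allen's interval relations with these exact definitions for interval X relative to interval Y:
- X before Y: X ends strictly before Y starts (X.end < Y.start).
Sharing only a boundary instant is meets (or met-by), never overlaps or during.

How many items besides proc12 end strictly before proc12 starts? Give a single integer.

5

Target proc12 = [April 20, April 28].
proc13 [April 20, April 25] → starts → no.
proc14 [April 12, April 21] → overlaps → no.
proc15 [April 18, April 24] → overlaps → no.
proc16 [April 5, April 14] → before → counts.
proc17 [April 2, April 11] → before → counts.
proc18 [April 17, April 24] → overlaps → no.
proc19 [April 4, April 6] → before → counts.
proc20 [April 19, April 24] → overlaps → no.
proc21 [April 5, April 16] → before → counts.
proc22 [April 5, April 10] → before → counts.
proc23 [April 24, April 26] → during → no.
Total: 5.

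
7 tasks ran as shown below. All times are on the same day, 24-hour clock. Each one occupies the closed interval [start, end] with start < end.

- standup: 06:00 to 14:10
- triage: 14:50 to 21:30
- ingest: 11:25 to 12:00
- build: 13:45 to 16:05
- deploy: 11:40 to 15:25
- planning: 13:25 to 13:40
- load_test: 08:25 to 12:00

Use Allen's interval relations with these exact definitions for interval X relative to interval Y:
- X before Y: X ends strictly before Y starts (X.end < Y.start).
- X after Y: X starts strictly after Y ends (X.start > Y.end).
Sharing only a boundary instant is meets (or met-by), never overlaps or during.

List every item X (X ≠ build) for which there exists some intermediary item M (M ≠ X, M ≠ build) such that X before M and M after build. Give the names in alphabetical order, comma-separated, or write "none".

Target build = [13:45, 16:05].
Intermediaries M with M after build: none.
Union: none.

none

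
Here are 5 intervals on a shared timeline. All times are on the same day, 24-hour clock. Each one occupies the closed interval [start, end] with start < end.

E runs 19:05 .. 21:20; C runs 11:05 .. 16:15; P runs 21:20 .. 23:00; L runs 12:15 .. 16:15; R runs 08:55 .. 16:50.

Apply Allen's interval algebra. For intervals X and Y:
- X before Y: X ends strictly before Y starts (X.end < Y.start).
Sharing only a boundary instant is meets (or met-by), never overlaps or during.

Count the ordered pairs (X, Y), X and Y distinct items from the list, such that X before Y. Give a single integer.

6

Checking all 20 ordered pairs for relation 'before'; matching pairs in alphabetical order:
(C, E): C before E ✓
(C, P): C before P ✓
(L, E): L before E ✓
(L, P): L before P ✓
(R, E): R before E ✓
(R, P): R before P ✓
Count: 6.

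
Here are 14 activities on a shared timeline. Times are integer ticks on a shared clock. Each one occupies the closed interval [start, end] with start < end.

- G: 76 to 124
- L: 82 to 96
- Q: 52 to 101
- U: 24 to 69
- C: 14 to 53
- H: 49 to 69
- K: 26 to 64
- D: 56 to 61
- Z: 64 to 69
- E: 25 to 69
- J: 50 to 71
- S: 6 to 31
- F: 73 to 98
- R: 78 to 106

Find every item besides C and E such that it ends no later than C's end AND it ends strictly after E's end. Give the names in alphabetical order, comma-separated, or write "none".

Conditions: its end is no later than C's end (X.end <= 53) AND its end is strictly after E's end (X.end > 69).
D: end 61 <= 53? ✗; end 61 > 69? ✗ → no.
F: end 98 <= 53? ✗; end 98 > 69? ✓ → no.
G: end 124 <= 53? ✗; end 124 > 69? ✓ → no.
H: end 69 <= 53? ✗; end 69 > 69? ✗ → no.
J: end 71 <= 53? ✗; end 71 > 69? ✓ → no.
K: end 64 <= 53? ✗; end 64 > 69? ✗ → no.
L: end 96 <= 53? ✗; end 96 > 69? ✓ → no.
Q: end 101 <= 53? ✗; end 101 > 69? ✓ → no.
R: end 106 <= 53? ✗; end 106 > 69? ✓ → no.
S: end 31 <= 53? ✓; end 31 > 69? ✗ → no.
U: end 69 <= 53? ✗; end 69 > 69? ✗ → no.
Z: end 69 <= 53? ✗; end 69 > 69? ✗ → no.
Result: none.

none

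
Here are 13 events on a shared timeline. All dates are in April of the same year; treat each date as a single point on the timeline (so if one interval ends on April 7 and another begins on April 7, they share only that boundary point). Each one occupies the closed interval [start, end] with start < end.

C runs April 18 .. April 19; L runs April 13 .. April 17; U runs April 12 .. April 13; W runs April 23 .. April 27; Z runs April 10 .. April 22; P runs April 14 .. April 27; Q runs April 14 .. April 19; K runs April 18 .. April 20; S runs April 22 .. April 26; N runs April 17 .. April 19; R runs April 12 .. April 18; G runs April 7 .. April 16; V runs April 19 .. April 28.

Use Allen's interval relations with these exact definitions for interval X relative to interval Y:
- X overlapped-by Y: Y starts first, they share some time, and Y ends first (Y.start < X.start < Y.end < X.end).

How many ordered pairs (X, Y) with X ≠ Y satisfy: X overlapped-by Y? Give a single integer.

17

Checking all 156 ordered pairs for relation 'overlapped-by'; matching pairs in alphabetical order:
(K, N): K overlapped-by N ✓
(K, Q): K overlapped-by Q ✓
(L, G): L overlapped-by G ✓
(N, R): N overlapped-by R ✓
(P, G): P overlapped-by G ✓
(P, L): P overlapped-by L ✓
(P, R): P overlapped-by R ✓
(P, Z): P overlapped-by Z ✓
(Q, G): Q overlapped-by G ✓
(Q, L): Q overlapped-by L ✓
(Q, R): Q overlapped-by R ✓
(R, G): R overlapped-by G ✓
(V, K): V overlapped-by K ✓
(V, P): V overlapped-by P ✓
(V, Z): V overlapped-by Z ✓
(W, S): W overlapped-by S ✓
(Z, G): Z overlapped-by G ✓
Count: 17.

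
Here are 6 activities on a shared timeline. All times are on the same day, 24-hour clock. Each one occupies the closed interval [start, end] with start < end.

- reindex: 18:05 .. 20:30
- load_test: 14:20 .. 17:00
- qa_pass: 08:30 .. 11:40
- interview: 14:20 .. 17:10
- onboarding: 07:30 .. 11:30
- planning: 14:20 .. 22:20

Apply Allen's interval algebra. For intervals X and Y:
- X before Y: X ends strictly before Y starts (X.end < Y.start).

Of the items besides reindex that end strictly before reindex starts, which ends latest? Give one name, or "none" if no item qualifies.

interview

Target reindex = [18:05, 20:30].
interview [14:20, 17:10] → before → candidate.
load_test [14:20, 17:00] → before → candidate.
onboarding [07:30, 11:30] → before → candidate.
planning [14:20, 22:20] → contains → excluded.
qa_pass [08:30, 11:40] → before → candidate.
Among candidates, latest end is 17:10 → interview.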